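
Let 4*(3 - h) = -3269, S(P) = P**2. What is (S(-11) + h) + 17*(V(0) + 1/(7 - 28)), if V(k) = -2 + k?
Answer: 76141/84 ≈ 906.44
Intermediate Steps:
h = 3281/4 (h = 3 - 1/4*(-3269) = 3 + 3269/4 = 3281/4 ≈ 820.25)
(S(-11) + h) + 17*(V(0) + 1/(7 - 28)) = ((-11)**2 + 3281/4) + 17*((-2 + 0) + 1/(7 - 28)) = (121 + 3281/4) + 17*(-2 + 1/(-21)) = 3765/4 + 17*(-2 - 1/21) = 3765/4 + 17*(-43/21) = 3765/4 - 731/21 = 76141/84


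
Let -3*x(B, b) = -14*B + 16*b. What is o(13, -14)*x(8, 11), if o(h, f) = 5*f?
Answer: 4480/3 ≈ 1493.3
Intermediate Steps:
x(B, b) = -16*b/3 + 14*B/3 (x(B, b) = -(-14*B + 16*b)/3 = -16*b/3 + 14*B/3)
o(13, -14)*x(8, 11) = (5*(-14))*(-16/3*11 + (14/3)*8) = -70*(-176/3 + 112/3) = -70*(-64/3) = 4480/3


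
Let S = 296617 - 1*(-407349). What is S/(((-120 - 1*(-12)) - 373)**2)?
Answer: 703966/231361 ≈ 3.0427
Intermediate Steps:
S = 703966 (S = 296617 + 407349 = 703966)
S/(((-120 - 1*(-12)) - 373)**2) = 703966/(((-120 - 1*(-12)) - 373)**2) = 703966/(((-120 + 12) - 373)**2) = 703966/((-108 - 373)**2) = 703966/((-481)**2) = 703966/231361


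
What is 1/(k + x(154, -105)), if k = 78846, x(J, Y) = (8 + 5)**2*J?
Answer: 1/104872 ≈ 9.5354e-6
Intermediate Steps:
x(J, Y) = 169*J (x(J, Y) = 13**2*J = 169*J)
1/(k + x(154, -105)) = 1/(78846 + 169*154) = 1/(78846 + 26026) = 1/104872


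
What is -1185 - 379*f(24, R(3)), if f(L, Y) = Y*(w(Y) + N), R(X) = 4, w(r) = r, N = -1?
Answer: -5733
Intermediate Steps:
f(L, Y) = Y*(-1 + Y) (f(L, Y) = Y*(Y - 1) = Y*(-1 + Y))
-1185 - 379*f(24, R(3)) = -1185 - 1516*(-1 + 4) = -1185 - 1516*3 = -1185 - 379*12 = -1185 - 4548 = -5733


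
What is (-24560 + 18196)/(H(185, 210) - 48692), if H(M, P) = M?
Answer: 172/1311 ≈ 0.13120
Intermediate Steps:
(-24560 + 18196)/(H(185, 210) - 48692) = (-24560 + 18196)/(185 - 48692) = -6364/(-48507) = -6364*(-1/48507) = 172/1311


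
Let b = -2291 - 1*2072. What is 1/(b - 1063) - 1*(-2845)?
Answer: 15436969/5426 ≈ 2845.0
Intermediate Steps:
b = -4363 (b = -2291 - 2072 = -4363)
1/(b - 1063) - 1*(-2845) = 1/(-4363 - 1063) - 1*(-2845) = 1/(-5426) + 2845 = -1/5426 + 2845 = 15436969/5426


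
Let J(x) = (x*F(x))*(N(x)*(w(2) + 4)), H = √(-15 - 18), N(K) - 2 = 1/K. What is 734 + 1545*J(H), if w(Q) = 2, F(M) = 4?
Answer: 37814 + 74160*I*√33 ≈ 37814.0 + 4.2602e+5*I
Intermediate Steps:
N(K) = 2 + 1/K
H = I*√33 (H = √(-33) = I*√33 ≈ 5.7446*I)
J(x) = 4*x*(12 + 6/x) (J(x) = (x*4)*((2 + 1/x)*(2 + 4)) = (4*x)*((2 + 1/x)*6) = (4*x)*(12 + 6/x) = 4*x*(12 + 6/x))
734 + 1545*J(H) = 734 + 1545*(24 + 48*(I*√33)) = 734 + 1545*(24 + 48*I*√33) = 734 + (37080 + 74160*I*√33) = 37814 + 74160*I*√33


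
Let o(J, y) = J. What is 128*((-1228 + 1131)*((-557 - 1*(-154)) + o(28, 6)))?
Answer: 4656000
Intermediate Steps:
128*((-1228 + 1131)*((-557 - 1*(-154)) + o(28, 6))) = 128*((-1228 + 1131)*((-557 - 1*(-154)) + 28)) = 128*(-97*((-557 + 154) + 28)) = 128*(-97*(-403 + 28)) = 128*(-97*(-375)) = 128*36375 = 4656000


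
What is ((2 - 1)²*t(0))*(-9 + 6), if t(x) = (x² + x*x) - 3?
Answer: 9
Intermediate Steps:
t(x) = -3 + 2*x² (t(x) = (x² + x²) - 3 = 2*x² - 3 = -3 + 2*x²)
((2 - 1)²*t(0))*(-9 + 6) = ((2 - 1)²*(-3 + 2*0²))*(-9 + 6) = (1²*(-3 + 2*0))*(-3) = (1*(-3 + 0))*(-3) = (1*(-3))*(-3) = -3*(-3) = 9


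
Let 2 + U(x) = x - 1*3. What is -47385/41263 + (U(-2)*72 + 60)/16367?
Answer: -793871067/675351521 ≈ -1.1755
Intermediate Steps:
U(x) = -5 + x (U(x) = -2 + (x - 1*3) = -2 + (x - 3) = -2 + (-3 + x) = -5 + x)
-47385/41263 + (U(-2)*72 + 60)/16367 = -47385/41263 + ((-5 - 2)*72 + 60)/16367 = -47385*1/41263 + (-7*72 + 60)*(1/16367) = -47385/41263 + (-504 + 60)*(1/16367) = -47385/41263 - 444*1/16367 = -47385/41263 - 444/16367 = -793871067/675351521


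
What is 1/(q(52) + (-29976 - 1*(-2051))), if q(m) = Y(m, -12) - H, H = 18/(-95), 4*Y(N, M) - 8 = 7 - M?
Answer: -380/10608863 ≈ -3.5819e-5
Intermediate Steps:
Y(N, M) = 15/4 - M/4 (Y(N, M) = 2 + (7 - M)/4 = 2 + (7/4 - M/4) = 15/4 - M/4)
H = -18/95 (H = 18*(-1/95) = -18/95 ≈ -0.18947)
q(m) = 2637/380 (q(m) = (15/4 - ¼*(-12)) - 1*(-18/95) = (15/4 + 3) + 18/95 = 27/4 + 18/95 = 2637/380)
1/(q(52) + (-29976 - 1*(-2051))) = 1/(2637/380 + (-29976 - 1*(-2051))) = 1/(2637/380 + (-29976 + 2051)) = 1/(2637/380 - 27925) = 1/(-10608863/380) = -380/10608863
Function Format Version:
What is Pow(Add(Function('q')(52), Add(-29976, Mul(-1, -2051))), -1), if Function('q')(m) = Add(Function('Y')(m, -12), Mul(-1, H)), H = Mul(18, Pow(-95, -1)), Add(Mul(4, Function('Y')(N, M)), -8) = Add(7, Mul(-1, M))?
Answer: Rational(-380, 10608863) ≈ -3.5819e-5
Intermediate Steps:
Function('Y')(N, M) = Add(Rational(15, 4), Mul(Rational(-1, 4), M)) (Function('Y')(N, M) = Add(2, Mul(Rational(1, 4), Add(7, Mul(-1, M)))) = Add(2, Add(Rational(7, 4), Mul(Rational(-1, 4), M))) = Add(Rational(15, 4), Mul(Rational(-1, 4), M)))
H = Rational(-18, 95) (H = Mul(18, Rational(-1, 95)) = Rational(-18, 95) ≈ -0.18947)
Function('q')(m) = Rational(2637, 380) (Function('q')(m) = Add(Add(Rational(15, 4), Mul(Rational(-1, 4), -12)), Mul(-1, Rational(-18, 95))) = Add(Add(Rational(15, 4), 3), Rational(18, 95)) = Add(Rational(27, 4), Rational(18, 95)) = Rational(2637, 380))
Pow(Add(Function('q')(52), Add(-29976, Mul(-1, -2051))), -1) = Pow(Add(Rational(2637, 380), Add(-29976, Mul(-1, -2051))), -1) = Pow(Add(Rational(2637, 380), Add(-29976, 2051)), -1) = Pow(Add(Rational(2637, 380), -27925), -1) = Pow(Rational(-10608863, 380), -1) = Rational(-380, 10608863)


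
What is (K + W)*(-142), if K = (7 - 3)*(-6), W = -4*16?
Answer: 12496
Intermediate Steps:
W = -64
K = -24 (K = 4*(-6) = -24)
(K + W)*(-142) = (-24 - 64)*(-142) = -88*(-142) = 12496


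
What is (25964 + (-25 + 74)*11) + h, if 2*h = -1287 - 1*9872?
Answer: 41847/2 ≈ 20924.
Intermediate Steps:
h = -11159/2 (h = (-1287 - 1*9872)/2 = (-1287 - 9872)/2 = (1/2)*(-11159) = -11159/2 ≈ -5579.5)
(25964 + (-25 + 74)*11) + h = (25964 + (-25 + 74)*11) - 11159/2 = (25964 + 49*11) - 11159/2 = (25964 + 539) - 11159/2 = 26503 - 11159/2 = 41847/2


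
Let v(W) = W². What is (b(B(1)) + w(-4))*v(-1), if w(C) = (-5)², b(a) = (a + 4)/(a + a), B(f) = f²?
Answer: 55/2 ≈ 27.500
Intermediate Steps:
b(a) = (4 + a)/(2*a) (b(a) = (4 + a)/((2*a)) = (4 + a)*(1/(2*a)) = (4 + a)/(2*a))
w(C) = 25
(b(B(1)) + w(-4))*v(-1) = ((4 + 1²)/(2*(1²)) + 25)*(-1)² = ((½)*(4 + 1)/1 + 25)*1 = ((½)*1*5 + 25)*1 = (5/2 + 25)*1 = (55/2)*1 = 55/2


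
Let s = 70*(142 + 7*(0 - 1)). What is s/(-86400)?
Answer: -7/64 ≈ -0.10938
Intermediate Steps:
s = 9450 (s = 70*(142 + 7*(-1)) = 70*(142 - 7) = 70*135 = 9450)
s/(-86400) = 9450/(-86400) = 9450*(-1/86400) = -7/64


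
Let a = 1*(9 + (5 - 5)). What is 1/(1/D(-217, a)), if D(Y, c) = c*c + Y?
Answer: -136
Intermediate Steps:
a = 9 (a = 1*(9 + 0) = 1*9 = 9)
D(Y, c) = Y + c**2 (D(Y, c) = c**2 + Y = Y + c**2)
1/(1/D(-217, a)) = 1/(1/(-217 + 9**2)) = 1/(1/(-217 + 81)) = 1/(1/(-136)) = 1/(-1/136) = -136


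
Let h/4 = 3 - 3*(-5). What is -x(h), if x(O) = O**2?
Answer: -5184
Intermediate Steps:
h = 72 (h = 4*(3 - 3*(-5)) = 4*(3 + 15) = 4*18 = 72)
-x(h) = -1*72**2 = -1*5184 = -5184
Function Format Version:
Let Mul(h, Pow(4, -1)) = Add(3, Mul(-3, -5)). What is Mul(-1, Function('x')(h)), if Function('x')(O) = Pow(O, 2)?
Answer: -5184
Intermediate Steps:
h = 72 (h = Mul(4, Add(3, Mul(-3, -5))) = Mul(4, Add(3, 15)) = Mul(4, 18) = 72)
Mul(-1, Function('x')(h)) = Mul(-1, Pow(72, 2)) = Mul(-1, 5184) = -5184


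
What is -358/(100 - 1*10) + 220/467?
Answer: -73693/21015 ≈ -3.5067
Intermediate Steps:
-358/(100 - 1*10) + 220/467 = -358/(100 - 10) + 220*(1/467) = -358/90 + 220/467 = -358*1/90 + 220/467 = -179/45 + 220/467 = -73693/21015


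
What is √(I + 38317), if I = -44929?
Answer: 2*I*√1653 ≈ 81.314*I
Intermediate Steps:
√(I + 38317) = √(-44929 + 38317) = √(-6612) = 2*I*√1653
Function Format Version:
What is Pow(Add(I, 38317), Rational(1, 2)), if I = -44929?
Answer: Mul(2, I, Pow(1653, Rational(1, 2))) ≈ Mul(81.314, I)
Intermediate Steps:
Pow(Add(I, 38317), Rational(1, 2)) = Pow(Add(-44929, 38317), Rational(1, 2)) = Pow(-6612, Rational(1, 2)) = Mul(2, I, Pow(1653, Rational(1, 2)))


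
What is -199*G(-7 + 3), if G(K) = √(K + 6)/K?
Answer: 199*√2/4 ≈ 70.357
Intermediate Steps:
G(K) = √(6 + K)/K
-199*G(-7 + 3) = -199*√(6 + (-7 + 3))/(-7 + 3) = -199*√(6 - 4)/(-4) = -(-199)*√2/4 = 199*√2/4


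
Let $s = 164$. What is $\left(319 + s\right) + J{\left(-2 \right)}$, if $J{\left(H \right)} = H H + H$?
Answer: $485$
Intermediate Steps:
$J{\left(H \right)} = H + H^{2}$ ($J{\left(H \right)} = H^{2} + H = H + H^{2}$)
$\left(319 + s\right) + J{\left(-2 \right)} = \left(319 + 164\right) - 2 \left(1 - 2\right) = 483 - -2 = 483 + 2 = 485$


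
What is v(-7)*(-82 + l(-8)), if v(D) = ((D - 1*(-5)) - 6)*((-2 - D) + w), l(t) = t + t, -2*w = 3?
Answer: 2744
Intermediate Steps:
w = -3/2 (w = -1/2*3 = -3/2 ≈ -1.5000)
l(t) = 2*t
v(D) = (-1 + D)*(-7/2 - D) (v(D) = ((D - 1*(-5)) - 6)*((-2 - D) - 3/2) = ((D + 5) - 6)*(-7/2 - D) = ((5 + D) - 6)*(-7/2 - D) = (-1 + D)*(-7/2 - D))
v(-7)*(-82 + l(-8)) = (7/2 - 1*(-7)**2 - 5/2*(-7))*(-82 + 2*(-8)) = (7/2 - 1*49 + 35/2)*(-82 - 16) = (7/2 - 49 + 35/2)*(-98) = -28*(-98) = 2744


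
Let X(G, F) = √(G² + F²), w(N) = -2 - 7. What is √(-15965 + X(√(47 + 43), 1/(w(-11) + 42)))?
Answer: √(-17385885 + 33*√98011)/33 ≈ 126.32*I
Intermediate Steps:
w(N) = -9
X(G, F) = √(F² + G²)
√(-15965 + X(√(47 + 43), 1/(w(-11) + 42))) = √(-15965 + √((1/(-9 + 42))² + (√(47 + 43))²)) = √(-15965 + √((1/33)² + (√90)²)) = √(-15965 + √((1/33)² + (3*√10)²)) = √(-15965 + √(1/1089 + 90)) = √(-15965 + √(98011/1089)) = √(-15965 + √98011/33)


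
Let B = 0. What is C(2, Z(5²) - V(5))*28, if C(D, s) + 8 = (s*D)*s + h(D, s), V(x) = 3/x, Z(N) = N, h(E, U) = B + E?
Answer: 829304/25 ≈ 33172.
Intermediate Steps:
h(E, U) = E (h(E, U) = 0 + E = E)
C(D, s) = -8 + D + D*s² (C(D, s) = -8 + ((s*D)*s + D) = -8 + ((D*s)*s + D) = -8 + (D*s² + D) = -8 + (D + D*s²) = -8 + D + D*s²)
C(2, Z(5²) - V(5))*28 = (-8 + 2 + 2*(5² - 3/5)²)*28 = (-8 + 2 + 2*(25 - 3/5)²)*28 = (-8 + 2 + 2*(25 - 1*⅗)²)*28 = (-8 + 2 + 2*(25 - ⅗)²)*28 = (-8 + 2 + 2*(122/5)²)*28 = (-8 + 2 + 2*(14884/25))*28 = (-8 + 2 + 29768/25)*28 = (29618/25)*28 = 829304/25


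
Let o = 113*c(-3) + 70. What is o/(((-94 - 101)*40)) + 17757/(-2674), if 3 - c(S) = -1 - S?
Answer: -23165657/3476200 ≈ -6.6641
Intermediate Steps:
c(S) = 4 + S (c(S) = 3 - (-1 - S) = 3 + (1 + S) = 4 + S)
o = 183 (o = 113*(4 - 3) + 70 = 113*1 + 70 = 113 + 70 = 183)
o/(((-94 - 101)*40)) + 17757/(-2674) = 183/(((-94 - 101)*40)) + 17757/(-2674) = 183/((-195*40)) + 17757*(-1/2674) = 183/(-7800) - 17757/2674 = 183*(-1/7800) - 17757/2674 = -61/2600 - 17757/2674 = -23165657/3476200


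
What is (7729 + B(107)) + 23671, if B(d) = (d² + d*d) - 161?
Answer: 54137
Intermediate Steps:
B(d) = -161 + 2*d² (B(d) = (d² + d²) - 161 = 2*d² - 161 = -161 + 2*d²)
(7729 + B(107)) + 23671 = (7729 + (-161 + 2*107²)) + 23671 = (7729 + (-161 + 2*11449)) + 23671 = (7729 + (-161 + 22898)) + 23671 = (7729 + 22737) + 23671 = 30466 + 23671 = 54137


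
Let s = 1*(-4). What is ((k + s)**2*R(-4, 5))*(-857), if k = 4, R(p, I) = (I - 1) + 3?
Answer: 0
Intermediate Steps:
R(p, I) = 2 + I (R(p, I) = (-1 + I) + 3 = 2 + I)
s = -4
((k + s)**2*R(-4, 5))*(-857) = ((4 - 4)**2*(2 + 5))*(-857) = (0**2*7)*(-857) = (0*7)*(-857) = 0*(-857) = 0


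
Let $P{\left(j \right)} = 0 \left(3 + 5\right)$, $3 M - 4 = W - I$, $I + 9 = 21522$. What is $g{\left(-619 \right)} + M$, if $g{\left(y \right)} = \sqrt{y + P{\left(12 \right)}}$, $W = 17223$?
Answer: $- \frac{4286}{3} + i \sqrt{619} \approx -1428.7 + 24.88 i$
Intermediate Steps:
$I = 21513$ ($I = -9 + 21522 = 21513$)
$M = - \frac{4286}{3}$ ($M = \frac{4}{3} + \frac{17223 - 21513}{3} = \frac{4}{3} + \frac{1}{3} \left(-4290\right) = \frac{4}{3} - 1430 = - \frac{4286}{3} \approx -1428.7$)
$P{\left(j \right)} = 0$ ($P{\left(j \right)} = 0 \cdot 8 = 0$)
$g{\left(y \right)} = \sqrt{y}$ ($g{\left(y \right)} = \sqrt{y + 0} = \sqrt{y}$)
$g{\left(-619 \right)} + M = \sqrt{-619} - \frac{4286}{3} = i \sqrt{619} - \frac{4286}{3} = - \frac{4286}{3} + i \sqrt{619}$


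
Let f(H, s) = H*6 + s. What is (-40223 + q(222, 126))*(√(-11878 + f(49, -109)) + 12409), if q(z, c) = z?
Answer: -496372409 - 40001*I*√11693 ≈ -4.9637e+8 - 4.3255e+6*I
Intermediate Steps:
f(H, s) = s + 6*H (f(H, s) = 6*H + s = s + 6*H)
(-40223 + q(222, 126))*(√(-11878 + f(49, -109)) + 12409) = (-40223 + 222)*(√(-11878 + (-109 + 6*49)) + 12409) = -40001*(√(-11878 + (-109 + 294)) + 12409) = -40001*(√(-11878 + 185) + 12409) = -40001*(√(-11693) + 12409) = -40001*(I*√11693 + 12409) = -40001*(12409 + I*√11693) = -496372409 - 40001*I*√11693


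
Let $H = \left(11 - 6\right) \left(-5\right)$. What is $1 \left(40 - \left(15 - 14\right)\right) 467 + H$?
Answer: $18188$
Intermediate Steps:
$H = -25$ ($H = 5 \left(-5\right) = -25$)
$1 \left(40 - \left(15 - 14\right)\right) 467 + H = 1 \left(40 - \left(15 - 14\right)\right) 467 - 25 = 1 \left(40 - 1\right) 467 - 25 = 1 \cdot 39 \cdot 467 - 25 = 39 \cdot 467 - 25 = 18213 - 25 = 18188$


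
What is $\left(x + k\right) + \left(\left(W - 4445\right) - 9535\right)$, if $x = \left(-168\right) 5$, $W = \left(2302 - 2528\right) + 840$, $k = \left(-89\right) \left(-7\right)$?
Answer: $-13583$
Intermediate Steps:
$k = 623$
$W = 614$ ($W = \left(2302 - 2528\right) + 840 = -226 + 840 = 614$)
$x = -840$
$\left(x + k\right) + \left(\left(W - 4445\right) - 9535\right) = \left(-840 + 623\right) + \left(\left(614 - 4445\right) - 9535\right) = -217 - 13366 = -13583$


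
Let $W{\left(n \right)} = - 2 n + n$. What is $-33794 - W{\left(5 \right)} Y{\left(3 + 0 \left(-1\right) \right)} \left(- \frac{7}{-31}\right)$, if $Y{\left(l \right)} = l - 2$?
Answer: $- \frac{1047579}{31} \approx -33793.0$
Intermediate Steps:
$Y{\left(l \right)} = -2 + l$
$W{\left(n \right)} = - n$
$-33794 - W{\left(5 \right)} Y{\left(3 + 0 \left(-1\right) \right)} \left(- \frac{7}{-31}\right) = -33794 - \left(-1\right) 5 \left(-2 + \left(3 + 0 \left(-1\right)\right)\right) \left(- \frac{7}{-31}\right) = -33794 - - 5 \left(-2 + \left(3 + 0\right)\right) \left(\left(-7\right) \left(- \frac{1}{31}\right)\right) = -33794 - - 5 \left(-2 + 3\right) \frac{7}{31} = -33794 - \left(-5\right) 1 \cdot \frac{7}{31} = -33794 - \left(-5\right) \frac{7}{31} = -33794 - - \frac{35}{31} = -33794 + \frac{35}{31} = - \frac{1047579}{31}$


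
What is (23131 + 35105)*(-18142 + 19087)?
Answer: 55033020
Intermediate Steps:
(23131 + 35105)*(-18142 + 19087) = 58236*945 = 55033020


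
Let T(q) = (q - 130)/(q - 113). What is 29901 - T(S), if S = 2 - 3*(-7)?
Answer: 2690983/90 ≈ 29900.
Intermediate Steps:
S = 23 (S = 2 + 21 = 23)
T(q) = (-130 + q)/(-113 + q)
29901 - T(S) = 29901 - (-130 + 23)/(-113 + 23) = 29901 - (-107)/(-90) = 29901 - (-1)*(-107)/90 = 29901 - 1*107/90 = 29901 - 107/90 = 2690983/90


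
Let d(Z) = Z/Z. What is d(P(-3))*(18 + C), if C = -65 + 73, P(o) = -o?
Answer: 26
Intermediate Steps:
d(Z) = 1
C = 8
d(P(-3))*(18 + C) = 1*(18 + 8) = 1*26 = 26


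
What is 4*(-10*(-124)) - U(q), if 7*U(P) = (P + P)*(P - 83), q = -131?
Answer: -21348/7 ≈ -3049.7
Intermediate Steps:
U(P) = 2*P*(-83 + P)/7 (U(P) = ((P + P)*(P - 83))/7 = ((2*P)*(-83 + P))/7 = (2*P*(-83 + P))/7 = 2*P*(-83 + P)/7)
4*(-10*(-124)) - U(q) = 4*(-10*(-124)) - 2*(-131)*(-83 - 131)/7 = 4*1240 - 2*(-131)*(-214)/7 = 4960 - 1*56068/7 = 4960 - 56068/7 = -21348/7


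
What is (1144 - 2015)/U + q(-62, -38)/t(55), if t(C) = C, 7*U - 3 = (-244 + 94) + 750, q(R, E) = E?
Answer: -5347/495 ≈ -10.802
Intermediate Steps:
U = 603/7 (U = 3/7 + ((-244 + 94) + 750)/7 = 3/7 + (-150 + 750)/7 = 3/7 + (⅐)*600 = 3/7 + 600/7 = 603/7 ≈ 86.143)
(1144 - 2015)/U + q(-62, -38)/t(55) = (1144 - 2015)/(603/7) - 38/55 = -871*7/603 - 38*1/55 = -91/9 - 38/55 = -5347/495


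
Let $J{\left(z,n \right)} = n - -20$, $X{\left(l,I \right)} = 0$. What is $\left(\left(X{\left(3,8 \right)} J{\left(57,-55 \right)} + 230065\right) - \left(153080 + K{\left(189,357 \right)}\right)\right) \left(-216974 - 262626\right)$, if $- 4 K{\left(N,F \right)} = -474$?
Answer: $-36865173400$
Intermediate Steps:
$K{\left(N,F \right)} = \frac{237}{2}$ ($K{\left(N,F \right)} = \left(- \frac{1}{4}\right) \left(-474\right) = \frac{237}{2}$)
$J{\left(z,n \right)} = 20 + n$ ($J{\left(z,n \right)} = n + 20 = 20 + n$)
$\left(\left(X{\left(3,8 \right)} J{\left(57,-55 \right)} + 230065\right) - \left(153080 + K{\left(189,357 \right)}\right)\right) \left(-216974 - 262626\right) = \left(\left(0 \left(20 - 55\right) + 230065\right) - \frac{306397}{2}\right) \left(-216974 - 262626\right) = \left(\left(0 \left(-35\right) + 230065\right) - \frac{306397}{2}\right) \left(-479600\right) = \left(\left(0 + 230065\right) - \frac{306397}{2}\right) \left(-479600\right) = \left(230065 - \frac{306397}{2}\right) \left(-479600\right) = \frac{153733}{2} \left(-479600\right) = -36865173400$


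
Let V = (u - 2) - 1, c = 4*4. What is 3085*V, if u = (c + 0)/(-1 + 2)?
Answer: 40105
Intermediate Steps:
c = 16
u = 16 (u = (16 + 0)/(-1 + 2) = 16/1 = 16*1 = 16)
V = 13 (V = (16 - 2) - 1 = 14 - 1 = 13)
3085*V = 3085*13 = 40105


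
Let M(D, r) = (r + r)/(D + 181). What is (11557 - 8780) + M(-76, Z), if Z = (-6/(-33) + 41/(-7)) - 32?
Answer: 7482081/2695 ≈ 2776.3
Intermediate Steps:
Z = -2901/77 (Z = (-6*(-1/33) + 41*(-1/7)) - 32 = (2/11 - 41/7) - 32 = -437/77 - 32 = -2901/77 ≈ -37.675)
M(D, r) = 2*r/(181 + D) (M(D, r) = (2*r)/(181 + D) = 2*r/(181 + D))
(11557 - 8780) + M(-76, Z) = (11557 - 8780) + 2*(-2901/77)/(181 - 76) = 2777 + 2*(-2901/77)/105 = 2777 + 2*(-2901/77)*(1/105) = 2777 - 1934/2695 = 7482081/2695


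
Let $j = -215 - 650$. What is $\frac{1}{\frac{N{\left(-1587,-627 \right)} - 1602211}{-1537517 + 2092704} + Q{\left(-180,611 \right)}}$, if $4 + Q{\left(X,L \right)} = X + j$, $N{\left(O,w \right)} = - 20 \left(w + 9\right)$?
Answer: $- \frac{555187}{583981014} \approx -0.00095069$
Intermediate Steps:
$N{\left(O,w \right)} = -180 - 20 w$ ($N{\left(O,w \right)} = - 20 \left(9 + w\right) = -180 - 20 w$)
$j = -865$
$Q{\left(X,L \right)} = -869 + X$ ($Q{\left(X,L \right)} = -4 + \left(X - 865\right) = -4 + \left(-865 + X\right) = -869 + X$)
$\frac{1}{\frac{N{\left(-1587,-627 \right)} - 1602211}{-1537517 + 2092704} + Q{\left(-180,611 \right)}} = \frac{1}{\frac{\left(-180 - -12540\right) - 1602211}{-1537517 + 2092704} - 1049} = \frac{1}{\frac{\left(-180 + 12540\right) - 1602211}{555187} - 1049} = \frac{1}{\left(12360 - 1602211\right) \frac{1}{555187} - 1049} = \frac{1}{\left(-1589851\right) \frac{1}{555187} - 1049} = \frac{1}{- \frac{1589851}{555187} - 1049} = \frac{1}{- \frac{583981014}{555187}} = - \frac{555187}{583981014}$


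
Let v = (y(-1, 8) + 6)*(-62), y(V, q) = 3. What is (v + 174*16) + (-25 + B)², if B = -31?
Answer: 5362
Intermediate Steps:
v = -558 (v = (3 + 6)*(-62) = 9*(-62) = -558)
(v + 174*16) + (-25 + B)² = (-558 + 174*16) + (-25 - 31)² = (-558 + 2784) + (-56)² = 2226 + 3136 = 5362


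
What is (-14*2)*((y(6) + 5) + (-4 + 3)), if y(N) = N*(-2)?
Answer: 224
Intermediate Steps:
y(N) = -2*N
(-14*2)*((y(6) + 5) + (-4 + 3)) = (-14*2)*((-2*6 + 5) + (-4 + 3)) = -28*((-12 + 5) - 1) = -28*(-7 - 1) = -28*(-8) = 224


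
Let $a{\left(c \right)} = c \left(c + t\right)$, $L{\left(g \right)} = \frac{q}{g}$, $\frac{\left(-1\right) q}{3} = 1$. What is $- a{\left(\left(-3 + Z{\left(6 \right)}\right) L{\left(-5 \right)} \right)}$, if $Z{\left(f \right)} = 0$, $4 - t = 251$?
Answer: $- \frac{11196}{25} \approx -447.84$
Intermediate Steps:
$q = -3$ ($q = \left(-3\right) 1 = -3$)
$t = -247$ ($t = 4 - 251 = -247$)
$L{\left(g \right)} = - \frac{3}{g}$
$a{\left(c \right)} = c \left(-247 + c\right)$ ($a{\left(c \right)} = c \left(c - 247\right) = c \left(-247 + c\right)$)
$- a{\left(\left(-3 + Z{\left(6 \right)}\right) L{\left(-5 \right)} \right)} = - \left(-3 + 0\right) \left(- \frac{3}{-5}\right) \left(-247 + \left(-3 + 0\right) \left(- \frac{3}{-5}\right)\right) = - - 3 \left(\left(-3\right) \left(- \frac{1}{5}\right)\right) \left(-247 - 3 \left(\left(-3\right) \left(- \frac{1}{5}\right)\right)\right) = - \left(-3\right) \frac{3}{5} \left(-247 - \frac{9}{5}\right) = - \frac{\left(-9\right) \left(-247 - \frac{9}{5}\right)}{5} = - \frac{\left(-9\right) \left(-1244\right)}{5 \cdot 5} = \left(-1\right) \frac{11196}{25} = - \frac{11196}{25}$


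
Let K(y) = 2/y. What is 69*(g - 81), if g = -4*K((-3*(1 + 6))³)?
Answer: -17253059/3087 ≈ -5588.9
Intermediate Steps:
g = 8/9261 (g = -8/((-3*(1 + 6))³) = -8/((-3*7)³) = -8/((-21)³) = -8/(-9261) = -8*(-1)/9261 = -4*(-2/9261) = 8/9261 ≈ 0.00086384)
69*(g - 81) = 69*(8/9261 - 81) = 69*(-750133/9261) = -17253059/3087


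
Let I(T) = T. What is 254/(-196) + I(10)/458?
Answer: -28593/22442 ≈ -1.2741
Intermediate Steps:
254/(-196) + I(10)/458 = 254/(-196) + 10/458 = 254*(-1/196) + 10*(1/458) = -127/98 + 5/229 = -28593/22442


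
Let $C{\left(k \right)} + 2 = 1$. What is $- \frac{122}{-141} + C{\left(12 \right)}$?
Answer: $- \frac{19}{141} \approx -0.13475$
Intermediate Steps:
$C{\left(k \right)} = -1$ ($C{\left(k \right)} = -2 + 1 = -1$)
$- \frac{122}{-141} + C{\left(12 \right)} = - \frac{122}{-141} - 1 = \left(-122\right) \left(- \frac{1}{141}\right) - 1 = \frac{122}{141} - 1 = - \frac{19}{141}$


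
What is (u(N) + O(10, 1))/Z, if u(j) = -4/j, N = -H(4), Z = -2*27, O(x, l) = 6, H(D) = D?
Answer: -7/54 ≈ -0.12963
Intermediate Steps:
Z = -54
N = -4 (N = -1*4 = -4)
(u(N) + O(10, 1))/Z = (-4/(-4) + 6)/(-54) = (-4*(-¼) + 6)*(-1/54) = (1 + 6)*(-1/54) = 7*(-1/54) = -7/54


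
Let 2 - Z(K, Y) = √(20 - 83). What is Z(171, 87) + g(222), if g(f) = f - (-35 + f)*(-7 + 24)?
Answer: -2955 - 3*I*√7 ≈ -2955.0 - 7.9373*I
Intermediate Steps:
Z(K, Y) = 2 - 3*I*√7 (Z(K, Y) = 2 - √(20 - 83) = 2 - √(-63) = 2 - 3*I*√7)
g(f) = 595 - 16*f (g(f) = f - (-35 + f)*17 = f - (-595 + 17*f) = f + (595 - 17*f) = 595 - 16*f)
Z(171, 87) + g(222) = (2 - 3*I*√7) + (595 - 16*222) = (2 - 3*I*√7) + (595 - 3552) = (2 - 3*I*√7) - 2957 = -2955 - 3*I*√7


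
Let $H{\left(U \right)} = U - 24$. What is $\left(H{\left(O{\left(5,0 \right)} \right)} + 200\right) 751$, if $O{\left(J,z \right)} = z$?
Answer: $132176$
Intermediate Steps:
$H{\left(U \right)} = -24 + U$
$\left(H{\left(O{\left(5,0 \right)} \right)} + 200\right) 751 = \left(\left(-24 + 0\right) + 200\right) 751 = \left(-24 + 200\right) 751 = 176 \cdot 751 = 132176$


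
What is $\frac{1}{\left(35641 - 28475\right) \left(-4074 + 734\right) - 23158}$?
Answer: $- \frac{1}{23957598} \approx -4.174 \cdot 10^{-8}$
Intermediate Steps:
$\frac{1}{\left(35641 - 28475\right) \left(-4074 + 734\right) - 23158} = \frac{1}{7166 \left(-3340\right) - 23158} = \frac{1}{-23934440 - 23158} = \frac{1}{-23957598} = - \frac{1}{23957598}$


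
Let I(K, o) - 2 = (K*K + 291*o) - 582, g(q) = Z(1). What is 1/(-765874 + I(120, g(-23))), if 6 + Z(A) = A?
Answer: -1/753509 ≈ -1.3271e-6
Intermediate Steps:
Z(A) = -6 + A
g(q) = -5 (g(q) = -6 + 1 = -5)
I(K, o) = -580 + K**2 + 291*o (I(K, o) = 2 + ((K*K + 291*o) - 582) = 2 + ((K**2 + 291*o) - 582) = 2 + (-582 + K**2 + 291*o) = -580 + K**2 + 291*o)
1/(-765874 + I(120, g(-23))) = 1/(-765874 + (-580 + 120**2 + 291*(-5))) = 1/(-765874 + (-580 + 14400 - 1455)) = 1/(-765874 + 12365) = 1/(-753509) = -1/753509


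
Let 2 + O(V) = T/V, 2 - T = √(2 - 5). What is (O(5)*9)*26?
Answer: -1872/5 - 234*I*√3/5 ≈ -374.4 - 81.06*I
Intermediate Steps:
T = 2 - I*√3 (T = 2 - √(2 - 5) = 2 - √(-3) = 2 - I*√3 ≈ 2.0 - 1.732*I)
O(V) = -2 + (2 - I*√3)/V
(O(5)*9)*26 = (((2 - 2*5 - I*√3)/5)*9)*26 = (((2 - 10 - I*√3)/5)*9)*26 = (((-8 - I*√3)/5)*9)*26 = ((-8/5 - I*√3/5)*9)*26 = (-72/5 - 9*I*√3/5)*26 = -1872/5 - 234*I*√3/5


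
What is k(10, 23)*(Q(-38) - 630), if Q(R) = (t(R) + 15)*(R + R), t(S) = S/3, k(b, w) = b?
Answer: -24220/3 ≈ -8073.3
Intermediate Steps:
t(S) = S/3 (t(S) = S*(⅓) = S/3)
Q(R) = 2*R*(15 + R/3) (Q(R) = (R/3 + 15)*(R + R) = (15 + R/3)*(2*R) = 2*R*(15 + R/3))
k(10, 23)*(Q(-38) - 630) = 10*((⅔)*(-38)*(45 - 38) - 630) = 10*((⅔)*(-38)*7 - 630) = 10*(-532/3 - 630) = 10*(-2422/3) = -24220/3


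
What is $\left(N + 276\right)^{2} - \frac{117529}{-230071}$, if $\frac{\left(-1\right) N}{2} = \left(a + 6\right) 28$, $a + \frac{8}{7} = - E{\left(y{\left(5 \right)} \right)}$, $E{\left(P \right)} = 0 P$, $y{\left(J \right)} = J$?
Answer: $\frac{3798665}{230071} \approx 16.511$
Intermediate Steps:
$E{\left(P \right)} = 0$
$a = - \frac{8}{7}$ ($a = - \frac{8}{7} - 0 = - \frac{8}{7} + 0 = - \frac{8}{7} \approx -1.1429$)
$N = -272$ ($N = - 2 \left(- \frac{8}{7} + 6\right) 28 = - 2 \cdot \frac{34}{7} \cdot 28 = \left(-2\right) 136 = -272$)
$\left(N + 276\right)^{2} - \frac{117529}{-230071} = \left(-272 + 276\right)^{2} - \frac{117529}{-230071} = 4^{2} - - \frac{117529}{230071} = 16 + \frac{117529}{230071} = \frac{3798665}{230071}$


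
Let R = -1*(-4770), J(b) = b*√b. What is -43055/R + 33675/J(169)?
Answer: 13207583/2095938 ≈ 6.3015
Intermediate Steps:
J(b) = b^(3/2)
R = 4770
-43055/R + 33675/J(169) = -43055/4770 + 33675/(169^(3/2)) = -43055*1/4770 + 33675/2197 = -8611/954 + 33675*(1/2197) = -8611/954 + 33675/2197 = 13207583/2095938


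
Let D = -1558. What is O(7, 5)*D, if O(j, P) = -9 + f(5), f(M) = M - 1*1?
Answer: 7790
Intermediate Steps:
f(M) = -1 + M (f(M) = M - 1 = -1 + M)
O(j, P) = -5 (O(j, P) = -9 + (-1 + 5) = -9 + 4 = -5)
O(7, 5)*D = -5*(-1558) = 7790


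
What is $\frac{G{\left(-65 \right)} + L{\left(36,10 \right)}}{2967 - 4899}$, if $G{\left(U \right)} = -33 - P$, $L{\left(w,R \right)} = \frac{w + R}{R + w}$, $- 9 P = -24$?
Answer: $\frac{26}{1449} \approx 0.017943$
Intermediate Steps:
$P = \frac{8}{3}$ ($P = \left(- \frac{1}{9}\right) \left(-24\right) = \frac{8}{3} \approx 2.6667$)
$L{\left(w,R \right)} = 1$ ($L{\left(w,R \right)} = \frac{R + w}{R + w} = 1$)
$G{\left(U \right)} = - \frac{107}{3}$ ($G{\left(U \right)} = -33 - \frac{8}{3} = - \frac{107}{3}$)
$\frac{G{\left(-65 \right)} + L{\left(36,10 \right)}}{2967 - 4899} = \frac{- \frac{107}{3} + 1}{2967 - 4899} = - \frac{104}{3 \left(-1932\right)} = \left(- \frac{104}{3}\right) \left(- \frac{1}{1932}\right) = \frac{26}{1449}$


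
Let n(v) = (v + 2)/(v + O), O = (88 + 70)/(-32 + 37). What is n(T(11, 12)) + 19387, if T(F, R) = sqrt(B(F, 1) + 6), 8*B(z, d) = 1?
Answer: 3848078884/198487 + 10360*sqrt(2)/198487 ≈ 19387.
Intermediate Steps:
O = 158/5 ≈ 31.600
B(z, d) = 1/8 (B(z, d) = (1/8)*1 = 1/8)
T(F, R) = 7*sqrt(2)/4 (T(F, R) = sqrt(1/8 + 6) = sqrt(49/8) = 7*sqrt(2)/4)
n(v) = (2 + v)/(158/5 + v) (n(v) = (v + 2)/(v + 158/5) = (2 + v)/(158/5 + v))
n(T(11, 12)) + 19387 = 5*(2 + 7*sqrt(2)/4)/(158 + 5*(7*sqrt(2)/4)) + 19387 = 5*(2 + 7*sqrt(2)/4)/(158 + 35*sqrt(2)/4) + 19387 = 19387 + 5*(2 + 7*sqrt(2)/4)/(158 + 35*sqrt(2)/4)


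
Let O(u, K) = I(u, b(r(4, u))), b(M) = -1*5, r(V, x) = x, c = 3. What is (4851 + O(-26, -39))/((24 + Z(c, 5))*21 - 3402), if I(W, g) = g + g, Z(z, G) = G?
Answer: -4841/2793 ≈ -1.7333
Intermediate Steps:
b(M) = -5
I(W, g) = 2*g
O(u, K) = -10 (O(u, K) = 2*(-5) = -10)
(4851 + O(-26, -39))/((24 + Z(c, 5))*21 - 3402) = (4851 - 10)/((24 + 5)*21 - 3402) = 4841/(29*21 - 3402) = 4841/(609 - 3402) = 4841/(-2793) = 4841*(-1/2793) = -4841/2793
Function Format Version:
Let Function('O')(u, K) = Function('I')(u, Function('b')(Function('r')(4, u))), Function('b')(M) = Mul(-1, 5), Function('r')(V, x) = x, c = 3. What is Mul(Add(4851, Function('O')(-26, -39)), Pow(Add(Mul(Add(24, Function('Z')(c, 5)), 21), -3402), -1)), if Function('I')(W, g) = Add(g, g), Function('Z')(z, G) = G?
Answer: Rational(-4841, 2793) ≈ -1.7333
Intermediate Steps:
Function('b')(M) = -5
Function('I')(W, g) = Mul(2, g)
Function('O')(u, K) = -10 (Function('O')(u, K) = Mul(2, -5) = -10)
Mul(Add(4851, Function('O')(-26, -39)), Pow(Add(Mul(Add(24, Function('Z')(c, 5)), 21), -3402), -1)) = Mul(Add(4851, -10), Pow(Add(Mul(Add(24, 5), 21), -3402), -1)) = Mul(4841, Pow(Add(Mul(29, 21), -3402), -1)) = Mul(4841, Pow(Add(609, -3402), -1)) = Mul(4841, Pow(-2793, -1)) = Mul(4841, Rational(-1, 2793)) = Rational(-4841, 2793)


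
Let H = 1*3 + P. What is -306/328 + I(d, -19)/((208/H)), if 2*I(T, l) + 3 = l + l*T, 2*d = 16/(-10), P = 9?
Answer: -3009/2665 ≈ -1.1291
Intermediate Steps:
H = 12 (H = 1*3 + 9 = 3 + 9 = 12)
d = -⅘ (d = (16/(-10))/2 = (16*(-⅒))/2 = (½)*(-8/5) = -⅘ ≈ -0.80000)
I(T, l) = -3/2 + l/2 + T*l/2 (I(T, l) = -3/2 + (l + l*T)/2 = -3/2 + (l + T*l)/2 = -3/2 + (l/2 + T*l/2) = -3/2 + l/2 + T*l/2)
-306/328 + I(d, -19)/((208/H)) = -306/328 + (-3/2 + (½)*(-19) + (½)*(-⅘)*(-19))/((208/12)) = -306*1/328 + (-3/2 - 19/2 + 38/5)/((208*(1/12))) = -153/164 - 17/(5*52/3) = -153/164 - 17/5*3/52 = -153/164 - 51/260 = -3009/2665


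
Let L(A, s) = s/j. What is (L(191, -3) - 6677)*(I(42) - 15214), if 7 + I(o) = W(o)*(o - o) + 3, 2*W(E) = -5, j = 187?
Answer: 19001225236/187 ≈ 1.0161e+8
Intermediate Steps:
W(E) = -5/2 (W(E) = (½)*(-5) = -5/2)
L(A, s) = s/187
I(o) = -4 (I(o) = -7 + (-5*(o - o)/2 + 3) = -7 + (-5/2*0 + 3) = -7 + (0 + 3) = -7 + 3 = -4)
(L(191, -3) - 6677)*(I(42) - 15214) = ((1/187)*(-3) - 6677)*(-4 - 15214) = (-3/187 - 6677)*(-15218) = -1248602/187*(-15218) = 19001225236/187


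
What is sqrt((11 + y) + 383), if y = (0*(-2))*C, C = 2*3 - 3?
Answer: sqrt(394) ≈ 19.849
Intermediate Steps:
C = 3 (C = 6 - 3 = 3)
y = 0 (y = (0*(-2))*3 = 0*3 = 0)
sqrt((11 + y) + 383) = sqrt((11 + 0) + 383) = sqrt(11 + 383) = sqrt(394)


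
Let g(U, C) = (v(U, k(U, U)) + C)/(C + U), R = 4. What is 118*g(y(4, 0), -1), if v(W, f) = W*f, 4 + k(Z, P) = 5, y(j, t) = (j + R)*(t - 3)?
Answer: 118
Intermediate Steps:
y(j, t) = (-3 + t)*(4 + j) (y(j, t) = (j + 4)*(t - 3) = (4 + j)*(-3 + t) = (-3 + t)*(4 + j))
k(Z, P) = 1 (k(Z, P) = -4 + 5 = 1)
g(U, C) = 1 (g(U, C) = (U*1 + C)/(C + U) = (U + C)/(C + U) = (C + U)/(C + U) = 1)
118*g(y(4, 0), -1) = 118*1 = 118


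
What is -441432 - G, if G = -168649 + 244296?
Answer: -517079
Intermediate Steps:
G = 75647
-441432 - G = -441432 - 1*75647 = -441432 - 75647 = -517079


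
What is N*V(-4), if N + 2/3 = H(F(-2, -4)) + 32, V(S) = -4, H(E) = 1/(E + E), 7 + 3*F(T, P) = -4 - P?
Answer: -2614/21 ≈ -124.48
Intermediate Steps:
F(T, P) = -11/3 - P/3 (F(T, P) = -7/3 + (-4 - P)/3 = -7/3 + (-4/3 - P/3) = -11/3 - P/3)
H(E) = 1/(2*E)
N = 1307/42 (N = -⅔ + (1/(2*(-11/3 - ⅓*(-4))) + 32) = -⅔ + (1/(2*(-11/3 + 4/3)) + 32) = -⅔ + (1/(2*(-7/3)) + 32) = -⅔ + ((½)*(-3/7) + 32) = -⅔ + (-3/14 + 32) = -⅔ + 445/14 = 1307/42 ≈ 31.119)
N*V(-4) = (1307/42)*(-4) = -2614/21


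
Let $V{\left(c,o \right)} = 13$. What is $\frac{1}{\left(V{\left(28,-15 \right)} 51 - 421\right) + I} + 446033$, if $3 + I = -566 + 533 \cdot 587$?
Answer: $\frac{139404937953}{312544} \approx 4.4603 \cdot 10^{5}$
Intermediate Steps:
$I = 312302$ ($I = -3 + \left(-566 + 533 \cdot 587\right) = -3 + \left(-566 + 312871\right) = -3 + 312305 = 312302$)
$\frac{1}{\left(V{\left(28,-15 \right)} 51 - 421\right) + I} + 446033 = \frac{1}{\left(13 \cdot 51 - 421\right) + 312302} + 446033 = \frac{1}{\left(663 - 421\right) + 312302} + 446033 = \frac{1}{242 + 312302} + 446033 = \frac{1}{312544} + 446033 = \frac{139404937953}{312544}$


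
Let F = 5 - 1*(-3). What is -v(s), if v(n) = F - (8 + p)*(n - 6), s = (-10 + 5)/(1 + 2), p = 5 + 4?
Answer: -415/3 ≈ -138.33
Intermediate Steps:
p = 9
F = 8 (F = 5 + 3 = 8)
s = -5/3 ≈ -1.6667
v(n) = 110 - 17*n (v(n) = 8 - (8 + 9)*(n - 6) = 8 - 17*(-6 + n) = 8 - (-102 + 17*n) = 8 + (102 - 17*n) = 110 - 17*n)
-v(s) = -(110 - 17*(-5/3)) = -(110 + 85/3) = -1*415/3 = -415/3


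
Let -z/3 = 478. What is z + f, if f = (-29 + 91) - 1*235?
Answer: -1607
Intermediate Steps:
z = -1434 (z = -3*478 = -1434)
f = -173 (f = 62 - 235 = -173)
z + f = -1434 - 173 = -1607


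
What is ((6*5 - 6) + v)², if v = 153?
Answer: 31329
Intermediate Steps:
((6*5 - 6) + v)² = ((6*5 - 6) + 153)² = ((30 - 6) + 153)² = (24 + 153)² = 177² = 31329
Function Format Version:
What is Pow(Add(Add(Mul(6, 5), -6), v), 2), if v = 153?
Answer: 31329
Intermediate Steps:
Pow(Add(Add(Mul(6, 5), -6), v), 2) = Pow(Add(Add(Mul(6, 5), -6), 153), 2) = Pow(Add(Add(30, -6), 153), 2) = Pow(Add(24, 153), 2) = Pow(177, 2) = 31329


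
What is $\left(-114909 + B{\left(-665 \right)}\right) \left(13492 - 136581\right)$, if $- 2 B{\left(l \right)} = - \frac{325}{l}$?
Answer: $\frac{3762321018451}{266} \approx 1.4144 \cdot 10^{10}$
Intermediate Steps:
$B{\left(l \right)} = \frac{325}{2 l}$ ($B{\left(l \right)} = - \frac{\left(-325\right) \frac{1}{l}}{2} = \frac{325}{2 l}$)
$\left(-114909 + B{\left(-665 \right)}\right) \left(13492 - 136581\right) = \left(-114909 + \frac{325}{2 \left(-665\right)}\right) \left(13492 - 136581\right) = \left(-114909 + \frac{325}{2} \left(- \frac{1}{665}\right)\right) \left(-123089\right) = \left(-114909 - \frac{65}{266}\right) \left(-123089\right) = \left(- \frac{30565859}{266}\right) \left(-123089\right) = \frac{3762321018451}{266}$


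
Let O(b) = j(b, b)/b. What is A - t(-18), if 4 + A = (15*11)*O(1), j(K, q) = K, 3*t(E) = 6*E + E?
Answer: 203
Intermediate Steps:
t(E) = 7*E/3 (t(E) = (6*E + E)/3 = (7*E)/3 = 7*E/3)
O(b) = 1 (O(b) = b/b = 1)
A = 161 (A = -4 + (15*11)*1 = -4 + 165*1 = -4 + 165 = 161)
A - t(-18) = 161 - 7*(-18)/3 = 161 - 1*(-42) = 161 + 42 = 203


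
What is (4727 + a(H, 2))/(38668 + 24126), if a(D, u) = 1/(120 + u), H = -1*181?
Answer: 576695/7660868 ≈ 0.075278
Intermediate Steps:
H = -181
(4727 + a(H, 2))/(38668 + 24126) = (4727 + 1/(120 + 2))/(38668 + 24126) = (4727 + 1/122)/62794 = (4727 + 1/122)*(1/62794) = (576695/122)*(1/62794) = 576695/7660868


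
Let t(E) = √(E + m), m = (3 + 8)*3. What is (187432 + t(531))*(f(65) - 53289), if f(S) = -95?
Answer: -10005869888 - 106768*√141 ≈ -1.0007e+10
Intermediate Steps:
m = 33 (m = 11*3 = 33)
t(E) = √(33 + E) (t(E) = √(E + 33) = √(33 + E))
(187432 + t(531))*(f(65) - 53289) = (187432 + √(33 + 531))*(-95 - 53289) = (187432 + √564)*(-53384) = (187432 + 2*√141)*(-53384) = -10005869888 - 106768*√141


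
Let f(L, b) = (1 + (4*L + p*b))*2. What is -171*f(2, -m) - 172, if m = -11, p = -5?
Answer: 15560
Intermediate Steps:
f(L, b) = 2 - 10*b + 8*L (f(L, b) = (1 + (4*L - 5*b))*2 = (1 + (-5*b + 4*L))*2 = (1 - 5*b + 4*L)*2 = 2 - 10*b + 8*L)
-171*f(2, -m) - 172 = -171*(2 - (-10)*(-11) + 8*2) - 172 = -171*(2 - 10*11 + 16) - 172 = -171*(2 - 110 + 16) - 172 = -171*(-92) - 172 = 15732 - 172 = 15560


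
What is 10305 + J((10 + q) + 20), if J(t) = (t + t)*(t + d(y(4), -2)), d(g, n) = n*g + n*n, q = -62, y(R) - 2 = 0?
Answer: 12353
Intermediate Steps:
y(R) = 2 (y(R) = 2 + 0 = 2)
d(g, n) = n² + g*n (d(g, n) = g*n + n² = n² + g*n)
J(t) = 2*t² (J(t) = (t + t)*(t - 2*(2 - 2)) = (2*t)*(t - 2*0) = (2*t)*(t + 0) = (2*t)*t = 2*t²)
10305 + J((10 + q) + 20) = 10305 + 2*((10 - 62) + 20)² = 10305 + 2*(-52 + 20)² = 10305 + 2*(-32)² = 10305 + 2*1024 = 10305 + 2048 = 12353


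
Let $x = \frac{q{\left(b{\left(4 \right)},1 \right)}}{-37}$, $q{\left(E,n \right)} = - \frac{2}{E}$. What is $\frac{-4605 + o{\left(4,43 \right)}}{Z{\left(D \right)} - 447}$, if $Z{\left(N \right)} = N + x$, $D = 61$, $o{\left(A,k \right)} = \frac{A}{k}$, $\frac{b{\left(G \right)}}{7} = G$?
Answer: $\frac{9324518}{781611} \approx 11.93$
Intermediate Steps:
$b{\left(G \right)} = 7 G$
$x = \frac{1}{518}$ ($x = \frac{\left(-2\right) \frac{1}{7 \cdot 4}}{-37} = - \frac{2}{28} \left(- \frac{1}{37}\right) = \left(-2\right) \frac{1}{28} \left(- \frac{1}{37}\right) = \left(- \frac{1}{14}\right) \left(- \frac{1}{37}\right) = \frac{1}{518} \approx 0.0019305$)
$Z{\left(N \right)} = \frac{1}{518} + N$ ($Z{\left(N \right)} = N + \frac{1}{518} = \frac{1}{518} + N$)
$\frac{-4605 + o{\left(4,43 \right)}}{Z{\left(D \right)} - 447} = \frac{-4605 + \frac{4}{43}}{\left(\frac{1}{518} + 61\right) - 447} = \frac{-4605 + 4 \cdot \frac{1}{43}}{\frac{31599}{518} - 447} = \frac{-4605 + \frac{4}{43}}{- \frac{199947}{518}} = \left(- \frac{198011}{43}\right) \left(- \frac{518}{199947}\right) = \frac{9324518}{781611}$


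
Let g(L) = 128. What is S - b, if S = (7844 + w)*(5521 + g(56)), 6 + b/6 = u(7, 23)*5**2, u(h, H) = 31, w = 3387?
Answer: 63439305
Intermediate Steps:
b = 4614 (b = -36 + 6*(31*5**2) = -36 + 6*(31*25) = -36 + 6*775 = -36 + 4650 = 4614)
S = 63443919 (S = (7844 + 3387)*(5521 + 128) = 11231*5649 = 63443919)
S - b = 63443919 - 1*4614 = 63443919 - 4614 = 63439305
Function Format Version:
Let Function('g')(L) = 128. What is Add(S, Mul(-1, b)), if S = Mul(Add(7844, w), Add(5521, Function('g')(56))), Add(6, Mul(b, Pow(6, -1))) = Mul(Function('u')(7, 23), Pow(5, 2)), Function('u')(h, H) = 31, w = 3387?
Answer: 63439305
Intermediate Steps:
b = 4614 (b = Add(-36, Mul(6, Mul(31, Pow(5, 2)))) = Add(-36, Mul(6, Mul(31, 25))) = Add(-36, Mul(6, 775)) = Add(-36, 4650) = 4614)
S = 63443919 (S = Mul(Add(7844, 3387), Add(5521, 128)) = Mul(11231, 5649) = 63443919)
Add(S, Mul(-1, b)) = Add(63443919, Mul(-1, 4614)) = Add(63443919, -4614) = 63439305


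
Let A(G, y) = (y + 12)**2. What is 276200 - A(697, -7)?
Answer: 276175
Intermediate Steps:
A(G, y) = (12 + y)**2
276200 - A(697, -7) = 276200 - (12 - 7)**2 = 276200 - 1*5**2 = 276200 - 1*25 = 276200 - 25 = 276175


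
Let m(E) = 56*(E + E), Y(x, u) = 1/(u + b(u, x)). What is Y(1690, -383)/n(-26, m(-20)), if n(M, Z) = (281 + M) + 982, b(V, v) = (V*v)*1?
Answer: -1/801146761 ≈ -1.2482e-9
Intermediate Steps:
b(V, v) = V*v
Y(x, u) = 1/(u + u*x)
m(E) = 112*E (m(E) = 56*(2*E) = 112*E)
n(M, Z) = 1263 + M
Y(1690, -383)/n(-26, m(-20)) = (1/((-383)*(1 + 1690)))/(1263 - 26) = -1/383/1691/1237 = -1/383*1/1691*(1/1237) = -1/647653*1/1237 = -1/801146761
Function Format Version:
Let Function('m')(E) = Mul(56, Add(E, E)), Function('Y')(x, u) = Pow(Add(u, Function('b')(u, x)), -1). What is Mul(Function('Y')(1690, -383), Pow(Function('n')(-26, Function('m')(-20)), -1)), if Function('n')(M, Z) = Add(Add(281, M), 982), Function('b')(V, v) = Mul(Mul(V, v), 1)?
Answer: Rational(-1, 801146761) ≈ -1.2482e-9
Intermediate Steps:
Function('b')(V, v) = Mul(V, v)
Function('Y')(x, u) = Pow(Add(u, Mul(u, x)), -1)
Function('m')(E) = Mul(112, E) (Function('m')(E) = Mul(56, Mul(2, E)) = Mul(112, E))
Function('n')(M, Z) = Add(1263, M)
Mul(Function('Y')(1690, -383), Pow(Function('n')(-26, Function('m')(-20)), -1)) = Mul(Mul(Pow(-383, -1), Pow(Add(1, 1690), -1)), Pow(Add(1263, -26), -1)) = Mul(Mul(Rational(-1, 383), Pow(1691, -1)), Pow(1237, -1)) = Mul(Mul(Rational(-1, 383), Rational(1, 1691)), Rational(1, 1237)) = Mul(Rational(-1, 647653), Rational(1, 1237)) = Rational(-1, 801146761)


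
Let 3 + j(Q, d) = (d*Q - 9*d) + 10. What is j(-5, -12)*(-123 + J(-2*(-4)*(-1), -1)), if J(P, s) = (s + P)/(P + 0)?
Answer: -170625/8 ≈ -21328.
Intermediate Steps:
J(P, s) = (P + s)/P
j(Q, d) = 7 - 9*d + Q*d (j(Q, d) = -3 + ((d*Q - 9*d) + 10) = -3 + ((Q*d - 9*d) + 10) = -3 + ((-9*d + Q*d) + 10) = -3 + (10 - 9*d + Q*d) = 7 - 9*d + Q*d)
j(-5, -12)*(-123 + J(-2*(-4)*(-1), -1)) = (7 - 9*(-12) - 5*(-12))*(-123 + (-2*(-4)*(-1) - 1)/((-2*(-4)*(-1)))) = (7 + 108 + 60)*(-123 + (8*(-1) - 1)/((8*(-1)))) = 175*(-123 + (-8 - 1)/(-8)) = 175*(-123 - 1/8*(-9)) = 175*(-123 + 9/8) = 175*(-975/8) = -170625/8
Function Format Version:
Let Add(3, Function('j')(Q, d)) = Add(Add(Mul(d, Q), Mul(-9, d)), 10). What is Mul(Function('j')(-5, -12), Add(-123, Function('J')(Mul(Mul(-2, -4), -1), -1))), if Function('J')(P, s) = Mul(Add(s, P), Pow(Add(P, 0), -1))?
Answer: Rational(-170625, 8) ≈ -21328.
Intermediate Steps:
Function('J')(P, s) = Mul(Pow(P, -1), Add(P, s)) (Function('J')(P, s) = Mul(Add(P, s), Pow(P, -1)) = Mul(Pow(P, -1), Add(P, s)))
Function('j')(Q, d) = Add(7, Mul(-9, d), Mul(Q, d)) (Function('j')(Q, d) = Add(-3, Add(Add(Mul(d, Q), Mul(-9, d)), 10)) = Add(-3, Add(Add(Mul(Q, d), Mul(-9, d)), 10)) = Add(-3, Add(Add(Mul(-9, d), Mul(Q, d)), 10)) = Add(-3, Add(10, Mul(-9, d), Mul(Q, d))) = Add(7, Mul(-9, d), Mul(Q, d)))
Mul(Function('j')(-5, -12), Add(-123, Function('J')(Mul(Mul(-2, -4), -1), -1))) = Mul(Add(7, Mul(-9, -12), Mul(-5, -12)), Add(-123, Mul(Pow(Mul(Mul(-2, -4), -1), -1), Add(Mul(Mul(-2, -4), -1), -1)))) = Mul(Add(7, 108, 60), Add(-123, Mul(Pow(Mul(8, -1), -1), Add(Mul(8, -1), -1)))) = Mul(175, Add(-123, Mul(Pow(-8, -1), Add(-8, -1)))) = Mul(175, Add(-123, Mul(Rational(-1, 8), -9))) = Mul(175, Add(-123, Rational(9, 8))) = Mul(175, Rational(-975, 8)) = Rational(-170625, 8)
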